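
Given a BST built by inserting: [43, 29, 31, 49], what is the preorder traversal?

Tree insertion order: [43, 29, 31, 49]
Tree (level-order array): [43, 29, 49, None, 31]
Preorder traversal: [43, 29, 31, 49]


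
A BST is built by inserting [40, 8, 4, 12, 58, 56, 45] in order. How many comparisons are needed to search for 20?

Search path for 20: 40 -> 8 -> 12
Found: False
Comparisons: 3


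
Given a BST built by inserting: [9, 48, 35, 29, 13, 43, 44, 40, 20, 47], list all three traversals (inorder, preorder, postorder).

Tree insertion order: [9, 48, 35, 29, 13, 43, 44, 40, 20, 47]
Tree (level-order array): [9, None, 48, 35, None, 29, 43, 13, None, 40, 44, None, 20, None, None, None, 47]
Inorder (L, root, R): [9, 13, 20, 29, 35, 40, 43, 44, 47, 48]
Preorder (root, L, R): [9, 48, 35, 29, 13, 20, 43, 40, 44, 47]
Postorder (L, R, root): [20, 13, 29, 40, 47, 44, 43, 35, 48, 9]


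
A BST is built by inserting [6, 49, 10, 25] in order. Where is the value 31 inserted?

Starting tree (level order): [6, None, 49, 10, None, None, 25]
Insertion path: 6 -> 49 -> 10 -> 25
Result: insert 31 as right child of 25
Final tree (level order): [6, None, 49, 10, None, None, 25, None, 31]


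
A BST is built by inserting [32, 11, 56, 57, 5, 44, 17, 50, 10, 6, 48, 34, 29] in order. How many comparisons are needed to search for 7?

Search path for 7: 32 -> 11 -> 5 -> 10 -> 6
Found: False
Comparisons: 5


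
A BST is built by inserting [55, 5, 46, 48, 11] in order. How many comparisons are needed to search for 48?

Search path for 48: 55 -> 5 -> 46 -> 48
Found: True
Comparisons: 4


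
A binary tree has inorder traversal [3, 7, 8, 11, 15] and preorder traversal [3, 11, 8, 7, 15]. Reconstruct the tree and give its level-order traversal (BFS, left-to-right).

Inorder:  [3, 7, 8, 11, 15]
Preorder: [3, 11, 8, 7, 15]
Algorithm: preorder visits root first, so consume preorder in order;
for each root, split the current inorder slice at that value into
left-subtree inorder and right-subtree inorder, then recurse.
Recursive splits:
  root=3; inorder splits into left=[], right=[7, 8, 11, 15]
  root=11; inorder splits into left=[7, 8], right=[15]
  root=8; inorder splits into left=[7], right=[]
  root=7; inorder splits into left=[], right=[]
  root=15; inorder splits into left=[], right=[]
Reconstructed level-order: [3, 11, 8, 15, 7]


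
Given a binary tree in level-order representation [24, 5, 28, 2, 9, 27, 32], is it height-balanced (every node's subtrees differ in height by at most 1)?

Tree (level-order array): [24, 5, 28, 2, 9, 27, 32]
Definition: a tree is height-balanced if, at every node, |h(left) - h(right)| <= 1 (empty subtree has height -1).
Bottom-up per-node check:
  node 2: h_left=-1, h_right=-1, diff=0 [OK], height=0
  node 9: h_left=-1, h_right=-1, diff=0 [OK], height=0
  node 5: h_left=0, h_right=0, diff=0 [OK], height=1
  node 27: h_left=-1, h_right=-1, diff=0 [OK], height=0
  node 32: h_left=-1, h_right=-1, diff=0 [OK], height=0
  node 28: h_left=0, h_right=0, diff=0 [OK], height=1
  node 24: h_left=1, h_right=1, diff=0 [OK], height=2
All nodes satisfy the balance condition.
Result: Balanced


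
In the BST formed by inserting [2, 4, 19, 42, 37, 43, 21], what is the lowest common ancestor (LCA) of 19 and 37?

Tree insertion order: [2, 4, 19, 42, 37, 43, 21]
Tree (level-order array): [2, None, 4, None, 19, None, 42, 37, 43, 21]
In a BST, the LCA of p=19, q=37 is the first node v on the
root-to-leaf path with p <= v <= q (go left if both < v, right if both > v).
Walk from root:
  at 2: both 19 and 37 > 2, go right
  at 4: both 19 and 37 > 4, go right
  at 19: 19 <= 19 <= 37, this is the LCA
LCA = 19


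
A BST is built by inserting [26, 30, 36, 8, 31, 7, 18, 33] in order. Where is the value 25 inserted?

Starting tree (level order): [26, 8, 30, 7, 18, None, 36, None, None, None, None, 31, None, None, 33]
Insertion path: 26 -> 8 -> 18
Result: insert 25 as right child of 18
Final tree (level order): [26, 8, 30, 7, 18, None, 36, None, None, None, 25, 31, None, None, None, None, 33]


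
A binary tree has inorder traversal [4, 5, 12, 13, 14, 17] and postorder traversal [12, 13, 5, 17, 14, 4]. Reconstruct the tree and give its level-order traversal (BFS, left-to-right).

Inorder:   [4, 5, 12, 13, 14, 17]
Postorder: [12, 13, 5, 17, 14, 4]
Algorithm: postorder visits root last, so walk postorder right-to-left;
each value is the root of the current inorder slice — split it at that
value, recurse on the right subtree first, then the left.
Recursive splits:
  root=4; inorder splits into left=[], right=[5, 12, 13, 14, 17]
  root=14; inorder splits into left=[5, 12, 13], right=[17]
  root=17; inorder splits into left=[], right=[]
  root=5; inorder splits into left=[], right=[12, 13]
  root=13; inorder splits into left=[12], right=[]
  root=12; inorder splits into left=[], right=[]
Reconstructed level-order: [4, 14, 5, 17, 13, 12]


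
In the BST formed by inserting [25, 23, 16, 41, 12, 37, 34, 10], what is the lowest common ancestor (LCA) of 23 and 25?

Tree insertion order: [25, 23, 16, 41, 12, 37, 34, 10]
Tree (level-order array): [25, 23, 41, 16, None, 37, None, 12, None, 34, None, 10]
In a BST, the LCA of p=23, q=25 is the first node v on the
root-to-leaf path with p <= v <= q (go left if both < v, right if both > v).
Walk from root:
  at 25: 23 <= 25 <= 25, this is the LCA
LCA = 25


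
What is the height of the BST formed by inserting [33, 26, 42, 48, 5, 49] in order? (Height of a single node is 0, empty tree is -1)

Insertion order: [33, 26, 42, 48, 5, 49]
Tree (level-order array): [33, 26, 42, 5, None, None, 48, None, None, None, 49]
Compute height bottom-up (empty subtree = -1):
  height(5) = 1 + max(-1, -1) = 0
  height(26) = 1 + max(0, -1) = 1
  height(49) = 1 + max(-1, -1) = 0
  height(48) = 1 + max(-1, 0) = 1
  height(42) = 1 + max(-1, 1) = 2
  height(33) = 1 + max(1, 2) = 3
Height = 3


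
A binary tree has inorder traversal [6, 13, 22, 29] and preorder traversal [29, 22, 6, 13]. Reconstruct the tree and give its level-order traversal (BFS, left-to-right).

Inorder:  [6, 13, 22, 29]
Preorder: [29, 22, 6, 13]
Algorithm: preorder visits root first, so consume preorder in order;
for each root, split the current inorder slice at that value into
left-subtree inorder and right-subtree inorder, then recurse.
Recursive splits:
  root=29; inorder splits into left=[6, 13, 22], right=[]
  root=22; inorder splits into left=[6, 13], right=[]
  root=6; inorder splits into left=[], right=[13]
  root=13; inorder splits into left=[], right=[]
Reconstructed level-order: [29, 22, 6, 13]


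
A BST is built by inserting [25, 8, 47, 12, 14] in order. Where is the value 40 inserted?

Starting tree (level order): [25, 8, 47, None, 12, None, None, None, 14]
Insertion path: 25 -> 47
Result: insert 40 as left child of 47
Final tree (level order): [25, 8, 47, None, 12, 40, None, None, 14]


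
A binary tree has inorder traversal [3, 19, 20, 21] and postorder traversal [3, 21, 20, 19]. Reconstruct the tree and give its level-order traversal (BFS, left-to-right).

Inorder:   [3, 19, 20, 21]
Postorder: [3, 21, 20, 19]
Algorithm: postorder visits root last, so walk postorder right-to-left;
each value is the root of the current inorder slice — split it at that
value, recurse on the right subtree first, then the left.
Recursive splits:
  root=19; inorder splits into left=[3], right=[20, 21]
  root=20; inorder splits into left=[], right=[21]
  root=21; inorder splits into left=[], right=[]
  root=3; inorder splits into left=[], right=[]
Reconstructed level-order: [19, 3, 20, 21]


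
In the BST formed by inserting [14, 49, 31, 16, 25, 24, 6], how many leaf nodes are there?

Tree built from: [14, 49, 31, 16, 25, 24, 6]
Tree (level-order array): [14, 6, 49, None, None, 31, None, 16, None, None, 25, 24]
Rule: A leaf has 0 children.
Per-node child counts:
  node 14: 2 child(ren)
  node 6: 0 child(ren)
  node 49: 1 child(ren)
  node 31: 1 child(ren)
  node 16: 1 child(ren)
  node 25: 1 child(ren)
  node 24: 0 child(ren)
Matching nodes: [6, 24]
Count of leaf nodes: 2


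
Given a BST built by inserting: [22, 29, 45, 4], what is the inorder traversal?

Tree insertion order: [22, 29, 45, 4]
Tree (level-order array): [22, 4, 29, None, None, None, 45]
Inorder traversal: [4, 22, 29, 45]


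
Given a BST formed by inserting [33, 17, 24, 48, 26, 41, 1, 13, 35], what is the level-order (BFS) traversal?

Tree insertion order: [33, 17, 24, 48, 26, 41, 1, 13, 35]
Tree (level-order array): [33, 17, 48, 1, 24, 41, None, None, 13, None, 26, 35]
BFS from the root, enqueuing left then right child of each popped node:
  queue [33] -> pop 33, enqueue [17, 48], visited so far: [33]
  queue [17, 48] -> pop 17, enqueue [1, 24], visited so far: [33, 17]
  queue [48, 1, 24] -> pop 48, enqueue [41], visited so far: [33, 17, 48]
  queue [1, 24, 41] -> pop 1, enqueue [13], visited so far: [33, 17, 48, 1]
  queue [24, 41, 13] -> pop 24, enqueue [26], visited so far: [33, 17, 48, 1, 24]
  queue [41, 13, 26] -> pop 41, enqueue [35], visited so far: [33, 17, 48, 1, 24, 41]
  queue [13, 26, 35] -> pop 13, enqueue [none], visited so far: [33, 17, 48, 1, 24, 41, 13]
  queue [26, 35] -> pop 26, enqueue [none], visited so far: [33, 17, 48, 1, 24, 41, 13, 26]
  queue [35] -> pop 35, enqueue [none], visited so far: [33, 17, 48, 1, 24, 41, 13, 26, 35]
Result: [33, 17, 48, 1, 24, 41, 13, 26, 35]


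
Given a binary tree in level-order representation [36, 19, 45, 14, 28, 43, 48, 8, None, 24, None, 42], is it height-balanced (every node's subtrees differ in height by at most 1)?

Tree (level-order array): [36, 19, 45, 14, 28, 43, 48, 8, None, 24, None, 42]
Definition: a tree is height-balanced if, at every node, |h(left) - h(right)| <= 1 (empty subtree has height -1).
Bottom-up per-node check:
  node 8: h_left=-1, h_right=-1, diff=0 [OK], height=0
  node 14: h_left=0, h_right=-1, diff=1 [OK], height=1
  node 24: h_left=-1, h_right=-1, diff=0 [OK], height=0
  node 28: h_left=0, h_right=-1, diff=1 [OK], height=1
  node 19: h_left=1, h_right=1, diff=0 [OK], height=2
  node 42: h_left=-1, h_right=-1, diff=0 [OK], height=0
  node 43: h_left=0, h_right=-1, diff=1 [OK], height=1
  node 48: h_left=-1, h_right=-1, diff=0 [OK], height=0
  node 45: h_left=1, h_right=0, diff=1 [OK], height=2
  node 36: h_left=2, h_right=2, diff=0 [OK], height=3
All nodes satisfy the balance condition.
Result: Balanced


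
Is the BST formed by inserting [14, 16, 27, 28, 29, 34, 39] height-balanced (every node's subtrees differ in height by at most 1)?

Tree (level-order array): [14, None, 16, None, 27, None, 28, None, 29, None, 34, None, 39]
Definition: a tree is height-balanced if, at every node, |h(left) - h(right)| <= 1 (empty subtree has height -1).
Bottom-up per-node check:
  node 39: h_left=-1, h_right=-1, diff=0 [OK], height=0
  node 34: h_left=-1, h_right=0, diff=1 [OK], height=1
  node 29: h_left=-1, h_right=1, diff=2 [FAIL (|-1-1|=2 > 1)], height=2
  node 28: h_left=-1, h_right=2, diff=3 [FAIL (|-1-2|=3 > 1)], height=3
  node 27: h_left=-1, h_right=3, diff=4 [FAIL (|-1-3|=4 > 1)], height=4
  node 16: h_left=-1, h_right=4, diff=5 [FAIL (|-1-4|=5 > 1)], height=5
  node 14: h_left=-1, h_right=5, diff=6 [FAIL (|-1-5|=6 > 1)], height=6
Node 29 violates the condition: |-1 - 1| = 2 > 1.
Result: Not balanced


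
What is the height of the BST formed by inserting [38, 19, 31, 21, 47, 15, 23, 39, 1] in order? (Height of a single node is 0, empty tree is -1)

Insertion order: [38, 19, 31, 21, 47, 15, 23, 39, 1]
Tree (level-order array): [38, 19, 47, 15, 31, 39, None, 1, None, 21, None, None, None, None, None, None, 23]
Compute height bottom-up (empty subtree = -1):
  height(1) = 1 + max(-1, -1) = 0
  height(15) = 1 + max(0, -1) = 1
  height(23) = 1 + max(-1, -1) = 0
  height(21) = 1 + max(-1, 0) = 1
  height(31) = 1 + max(1, -1) = 2
  height(19) = 1 + max(1, 2) = 3
  height(39) = 1 + max(-1, -1) = 0
  height(47) = 1 + max(0, -1) = 1
  height(38) = 1 + max(3, 1) = 4
Height = 4


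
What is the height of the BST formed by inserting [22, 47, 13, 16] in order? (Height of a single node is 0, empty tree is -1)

Insertion order: [22, 47, 13, 16]
Tree (level-order array): [22, 13, 47, None, 16]
Compute height bottom-up (empty subtree = -1):
  height(16) = 1 + max(-1, -1) = 0
  height(13) = 1 + max(-1, 0) = 1
  height(47) = 1 + max(-1, -1) = 0
  height(22) = 1 + max(1, 0) = 2
Height = 2


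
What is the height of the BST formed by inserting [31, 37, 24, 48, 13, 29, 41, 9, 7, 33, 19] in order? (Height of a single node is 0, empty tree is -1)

Insertion order: [31, 37, 24, 48, 13, 29, 41, 9, 7, 33, 19]
Tree (level-order array): [31, 24, 37, 13, 29, 33, 48, 9, 19, None, None, None, None, 41, None, 7]
Compute height bottom-up (empty subtree = -1):
  height(7) = 1 + max(-1, -1) = 0
  height(9) = 1 + max(0, -1) = 1
  height(19) = 1 + max(-1, -1) = 0
  height(13) = 1 + max(1, 0) = 2
  height(29) = 1 + max(-1, -1) = 0
  height(24) = 1 + max(2, 0) = 3
  height(33) = 1 + max(-1, -1) = 0
  height(41) = 1 + max(-1, -1) = 0
  height(48) = 1 + max(0, -1) = 1
  height(37) = 1 + max(0, 1) = 2
  height(31) = 1 + max(3, 2) = 4
Height = 4


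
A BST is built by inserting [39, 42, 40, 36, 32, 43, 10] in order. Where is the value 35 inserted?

Starting tree (level order): [39, 36, 42, 32, None, 40, 43, 10]
Insertion path: 39 -> 36 -> 32
Result: insert 35 as right child of 32
Final tree (level order): [39, 36, 42, 32, None, 40, 43, 10, 35]


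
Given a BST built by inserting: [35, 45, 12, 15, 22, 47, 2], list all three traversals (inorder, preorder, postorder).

Tree insertion order: [35, 45, 12, 15, 22, 47, 2]
Tree (level-order array): [35, 12, 45, 2, 15, None, 47, None, None, None, 22]
Inorder (L, root, R): [2, 12, 15, 22, 35, 45, 47]
Preorder (root, L, R): [35, 12, 2, 15, 22, 45, 47]
Postorder (L, R, root): [2, 22, 15, 12, 47, 45, 35]


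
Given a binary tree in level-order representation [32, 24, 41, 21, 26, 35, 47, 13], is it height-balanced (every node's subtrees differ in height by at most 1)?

Tree (level-order array): [32, 24, 41, 21, 26, 35, 47, 13]
Definition: a tree is height-balanced if, at every node, |h(left) - h(right)| <= 1 (empty subtree has height -1).
Bottom-up per-node check:
  node 13: h_left=-1, h_right=-1, diff=0 [OK], height=0
  node 21: h_left=0, h_right=-1, diff=1 [OK], height=1
  node 26: h_left=-1, h_right=-1, diff=0 [OK], height=0
  node 24: h_left=1, h_right=0, diff=1 [OK], height=2
  node 35: h_left=-1, h_right=-1, diff=0 [OK], height=0
  node 47: h_left=-1, h_right=-1, diff=0 [OK], height=0
  node 41: h_left=0, h_right=0, diff=0 [OK], height=1
  node 32: h_left=2, h_right=1, diff=1 [OK], height=3
All nodes satisfy the balance condition.
Result: Balanced


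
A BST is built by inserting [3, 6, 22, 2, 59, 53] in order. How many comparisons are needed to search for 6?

Search path for 6: 3 -> 6
Found: True
Comparisons: 2


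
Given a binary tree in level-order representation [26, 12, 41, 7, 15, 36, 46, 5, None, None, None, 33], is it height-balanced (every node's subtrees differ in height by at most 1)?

Tree (level-order array): [26, 12, 41, 7, 15, 36, 46, 5, None, None, None, 33]
Definition: a tree is height-balanced if, at every node, |h(left) - h(right)| <= 1 (empty subtree has height -1).
Bottom-up per-node check:
  node 5: h_left=-1, h_right=-1, diff=0 [OK], height=0
  node 7: h_left=0, h_right=-1, diff=1 [OK], height=1
  node 15: h_left=-1, h_right=-1, diff=0 [OK], height=0
  node 12: h_left=1, h_right=0, diff=1 [OK], height=2
  node 33: h_left=-1, h_right=-1, diff=0 [OK], height=0
  node 36: h_left=0, h_right=-1, diff=1 [OK], height=1
  node 46: h_left=-1, h_right=-1, diff=0 [OK], height=0
  node 41: h_left=1, h_right=0, diff=1 [OK], height=2
  node 26: h_left=2, h_right=2, diff=0 [OK], height=3
All nodes satisfy the balance condition.
Result: Balanced


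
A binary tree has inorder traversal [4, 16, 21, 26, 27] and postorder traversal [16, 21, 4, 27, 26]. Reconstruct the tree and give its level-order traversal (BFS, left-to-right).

Inorder:   [4, 16, 21, 26, 27]
Postorder: [16, 21, 4, 27, 26]
Algorithm: postorder visits root last, so walk postorder right-to-left;
each value is the root of the current inorder slice — split it at that
value, recurse on the right subtree first, then the left.
Recursive splits:
  root=26; inorder splits into left=[4, 16, 21], right=[27]
  root=27; inorder splits into left=[], right=[]
  root=4; inorder splits into left=[], right=[16, 21]
  root=21; inorder splits into left=[16], right=[]
  root=16; inorder splits into left=[], right=[]
Reconstructed level-order: [26, 4, 27, 21, 16]


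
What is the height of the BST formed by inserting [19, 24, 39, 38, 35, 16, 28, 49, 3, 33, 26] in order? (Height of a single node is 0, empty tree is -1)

Insertion order: [19, 24, 39, 38, 35, 16, 28, 49, 3, 33, 26]
Tree (level-order array): [19, 16, 24, 3, None, None, 39, None, None, 38, 49, 35, None, None, None, 28, None, 26, 33]
Compute height bottom-up (empty subtree = -1):
  height(3) = 1 + max(-1, -1) = 0
  height(16) = 1 + max(0, -1) = 1
  height(26) = 1 + max(-1, -1) = 0
  height(33) = 1 + max(-1, -1) = 0
  height(28) = 1 + max(0, 0) = 1
  height(35) = 1 + max(1, -1) = 2
  height(38) = 1 + max(2, -1) = 3
  height(49) = 1 + max(-1, -1) = 0
  height(39) = 1 + max(3, 0) = 4
  height(24) = 1 + max(-1, 4) = 5
  height(19) = 1 + max(1, 5) = 6
Height = 6


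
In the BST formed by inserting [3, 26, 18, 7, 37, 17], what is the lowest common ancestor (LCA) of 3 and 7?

Tree insertion order: [3, 26, 18, 7, 37, 17]
Tree (level-order array): [3, None, 26, 18, 37, 7, None, None, None, None, 17]
In a BST, the LCA of p=3, q=7 is the first node v on the
root-to-leaf path with p <= v <= q (go left if both < v, right if both > v).
Walk from root:
  at 3: 3 <= 3 <= 7, this is the LCA
LCA = 3


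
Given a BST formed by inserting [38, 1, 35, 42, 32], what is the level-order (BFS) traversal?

Tree insertion order: [38, 1, 35, 42, 32]
Tree (level-order array): [38, 1, 42, None, 35, None, None, 32]
BFS from the root, enqueuing left then right child of each popped node:
  queue [38] -> pop 38, enqueue [1, 42], visited so far: [38]
  queue [1, 42] -> pop 1, enqueue [35], visited so far: [38, 1]
  queue [42, 35] -> pop 42, enqueue [none], visited so far: [38, 1, 42]
  queue [35] -> pop 35, enqueue [32], visited so far: [38, 1, 42, 35]
  queue [32] -> pop 32, enqueue [none], visited so far: [38, 1, 42, 35, 32]
Result: [38, 1, 42, 35, 32]


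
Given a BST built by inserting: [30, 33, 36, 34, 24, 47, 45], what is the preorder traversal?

Tree insertion order: [30, 33, 36, 34, 24, 47, 45]
Tree (level-order array): [30, 24, 33, None, None, None, 36, 34, 47, None, None, 45]
Preorder traversal: [30, 24, 33, 36, 34, 47, 45]


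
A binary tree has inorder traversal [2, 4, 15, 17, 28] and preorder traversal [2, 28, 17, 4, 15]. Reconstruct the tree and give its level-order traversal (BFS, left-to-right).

Inorder:  [2, 4, 15, 17, 28]
Preorder: [2, 28, 17, 4, 15]
Algorithm: preorder visits root first, so consume preorder in order;
for each root, split the current inorder slice at that value into
left-subtree inorder and right-subtree inorder, then recurse.
Recursive splits:
  root=2; inorder splits into left=[], right=[4, 15, 17, 28]
  root=28; inorder splits into left=[4, 15, 17], right=[]
  root=17; inorder splits into left=[4, 15], right=[]
  root=4; inorder splits into left=[], right=[15]
  root=15; inorder splits into left=[], right=[]
Reconstructed level-order: [2, 28, 17, 4, 15]


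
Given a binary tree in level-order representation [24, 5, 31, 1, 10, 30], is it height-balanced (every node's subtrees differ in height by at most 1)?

Tree (level-order array): [24, 5, 31, 1, 10, 30]
Definition: a tree is height-balanced if, at every node, |h(left) - h(right)| <= 1 (empty subtree has height -1).
Bottom-up per-node check:
  node 1: h_left=-1, h_right=-1, diff=0 [OK], height=0
  node 10: h_left=-1, h_right=-1, diff=0 [OK], height=0
  node 5: h_left=0, h_right=0, diff=0 [OK], height=1
  node 30: h_left=-1, h_right=-1, diff=0 [OK], height=0
  node 31: h_left=0, h_right=-1, diff=1 [OK], height=1
  node 24: h_left=1, h_right=1, diff=0 [OK], height=2
All nodes satisfy the balance condition.
Result: Balanced


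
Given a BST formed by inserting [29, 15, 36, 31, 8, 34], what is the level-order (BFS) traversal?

Tree insertion order: [29, 15, 36, 31, 8, 34]
Tree (level-order array): [29, 15, 36, 8, None, 31, None, None, None, None, 34]
BFS from the root, enqueuing left then right child of each popped node:
  queue [29] -> pop 29, enqueue [15, 36], visited so far: [29]
  queue [15, 36] -> pop 15, enqueue [8], visited so far: [29, 15]
  queue [36, 8] -> pop 36, enqueue [31], visited so far: [29, 15, 36]
  queue [8, 31] -> pop 8, enqueue [none], visited so far: [29, 15, 36, 8]
  queue [31] -> pop 31, enqueue [34], visited so far: [29, 15, 36, 8, 31]
  queue [34] -> pop 34, enqueue [none], visited so far: [29, 15, 36, 8, 31, 34]
Result: [29, 15, 36, 8, 31, 34]


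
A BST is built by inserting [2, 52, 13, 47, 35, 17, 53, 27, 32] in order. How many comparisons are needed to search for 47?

Search path for 47: 2 -> 52 -> 13 -> 47
Found: True
Comparisons: 4


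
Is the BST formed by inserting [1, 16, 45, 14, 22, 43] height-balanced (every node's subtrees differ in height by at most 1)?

Tree (level-order array): [1, None, 16, 14, 45, None, None, 22, None, None, 43]
Definition: a tree is height-balanced if, at every node, |h(left) - h(right)| <= 1 (empty subtree has height -1).
Bottom-up per-node check:
  node 14: h_left=-1, h_right=-1, diff=0 [OK], height=0
  node 43: h_left=-1, h_right=-1, diff=0 [OK], height=0
  node 22: h_left=-1, h_right=0, diff=1 [OK], height=1
  node 45: h_left=1, h_right=-1, diff=2 [FAIL (|1--1|=2 > 1)], height=2
  node 16: h_left=0, h_right=2, diff=2 [FAIL (|0-2|=2 > 1)], height=3
  node 1: h_left=-1, h_right=3, diff=4 [FAIL (|-1-3|=4 > 1)], height=4
Node 45 violates the condition: |1 - -1| = 2 > 1.
Result: Not balanced


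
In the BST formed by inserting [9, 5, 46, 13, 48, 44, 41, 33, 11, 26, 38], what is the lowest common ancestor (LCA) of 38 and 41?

Tree insertion order: [9, 5, 46, 13, 48, 44, 41, 33, 11, 26, 38]
Tree (level-order array): [9, 5, 46, None, None, 13, 48, 11, 44, None, None, None, None, 41, None, 33, None, 26, 38]
In a BST, the LCA of p=38, q=41 is the first node v on the
root-to-leaf path with p <= v <= q (go left if both < v, right if both > v).
Walk from root:
  at 9: both 38 and 41 > 9, go right
  at 46: both 38 and 41 < 46, go left
  at 13: both 38 and 41 > 13, go right
  at 44: both 38 and 41 < 44, go left
  at 41: 38 <= 41 <= 41, this is the LCA
LCA = 41


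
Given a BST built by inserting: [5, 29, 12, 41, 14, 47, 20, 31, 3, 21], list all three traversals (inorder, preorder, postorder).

Tree insertion order: [5, 29, 12, 41, 14, 47, 20, 31, 3, 21]
Tree (level-order array): [5, 3, 29, None, None, 12, 41, None, 14, 31, 47, None, 20, None, None, None, None, None, 21]
Inorder (L, root, R): [3, 5, 12, 14, 20, 21, 29, 31, 41, 47]
Preorder (root, L, R): [5, 3, 29, 12, 14, 20, 21, 41, 31, 47]
Postorder (L, R, root): [3, 21, 20, 14, 12, 31, 47, 41, 29, 5]


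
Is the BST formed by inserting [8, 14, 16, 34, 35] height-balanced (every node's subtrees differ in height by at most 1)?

Tree (level-order array): [8, None, 14, None, 16, None, 34, None, 35]
Definition: a tree is height-balanced if, at every node, |h(left) - h(right)| <= 1 (empty subtree has height -1).
Bottom-up per-node check:
  node 35: h_left=-1, h_right=-1, diff=0 [OK], height=0
  node 34: h_left=-1, h_right=0, diff=1 [OK], height=1
  node 16: h_left=-1, h_right=1, diff=2 [FAIL (|-1-1|=2 > 1)], height=2
  node 14: h_left=-1, h_right=2, diff=3 [FAIL (|-1-2|=3 > 1)], height=3
  node 8: h_left=-1, h_right=3, diff=4 [FAIL (|-1-3|=4 > 1)], height=4
Node 16 violates the condition: |-1 - 1| = 2 > 1.
Result: Not balanced


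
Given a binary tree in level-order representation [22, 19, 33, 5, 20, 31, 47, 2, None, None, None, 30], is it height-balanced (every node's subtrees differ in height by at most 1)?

Tree (level-order array): [22, 19, 33, 5, 20, 31, 47, 2, None, None, None, 30]
Definition: a tree is height-balanced if, at every node, |h(left) - h(right)| <= 1 (empty subtree has height -1).
Bottom-up per-node check:
  node 2: h_left=-1, h_right=-1, diff=0 [OK], height=0
  node 5: h_left=0, h_right=-1, diff=1 [OK], height=1
  node 20: h_left=-1, h_right=-1, diff=0 [OK], height=0
  node 19: h_left=1, h_right=0, diff=1 [OK], height=2
  node 30: h_left=-1, h_right=-1, diff=0 [OK], height=0
  node 31: h_left=0, h_right=-1, diff=1 [OK], height=1
  node 47: h_left=-1, h_right=-1, diff=0 [OK], height=0
  node 33: h_left=1, h_right=0, diff=1 [OK], height=2
  node 22: h_left=2, h_right=2, diff=0 [OK], height=3
All nodes satisfy the balance condition.
Result: Balanced


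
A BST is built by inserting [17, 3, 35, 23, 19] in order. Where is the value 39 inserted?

Starting tree (level order): [17, 3, 35, None, None, 23, None, 19]
Insertion path: 17 -> 35
Result: insert 39 as right child of 35
Final tree (level order): [17, 3, 35, None, None, 23, 39, 19]


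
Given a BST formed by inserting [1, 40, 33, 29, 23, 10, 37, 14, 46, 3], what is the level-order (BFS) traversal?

Tree insertion order: [1, 40, 33, 29, 23, 10, 37, 14, 46, 3]
Tree (level-order array): [1, None, 40, 33, 46, 29, 37, None, None, 23, None, None, None, 10, None, 3, 14]
BFS from the root, enqueuing left then right child of each popped node:
  queue [1] -> pop 1, enqueue [40], visited so far: [1]
  queue [40] -> pop 40, enqueue [33, 46], visited so far: [1, 40]
  queue [33, 46] -> pop 33, enqueue [29, 37], visited so far: [1, 40, 33]
  queue [46, 29, 37] -> pop 46, enqueue [none], visited so far: [1, 40, 33, 46]
  queue [29, 37] -> pop 29, enqueue [23], visited so far: [1, 40, 33, 46, 29]
  queue [37, 23] -> pop 37, enqueue [none], visited so far: [1, 40, 33, 46, 29, 37]
  queue [23] -> pop 23, enqueue [10], visited so far: [1, 40, 33, 46, 29, 37, 23]
  queue [10] -> pop 10, enqueue [3, 14], visited so far: [1, 40, 33, 46, 29, 37, 23, 10]
  queue [3, 14] -> pop 3, enqueue [none], visited so far: [1, 40, 33, 46, 29, 37, 23, 10, 3]
  queue [14] -> pop 14, enqueue [none], visited so far: [1, 40, 33, 46, 29, 37, 23, 10, 3, 14]
Result: [1, 40, 33, 46, 29, 37, 23, 10, 3, 14]


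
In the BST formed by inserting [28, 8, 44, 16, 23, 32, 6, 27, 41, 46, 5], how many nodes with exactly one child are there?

Tree built from: [28, 8, 44, 16, 23, 32, 6, 27, 41, 46, 5]
Tree (level-order array): [28, 8, 44, 6, 16, 32, 46, 5, None, None, 23, None, 41, None, None, None, None, None, 27]
Rule: These are nodes with exactly 1 non-null child.
Per-node child counts:
  node 28: 2 child(ren)
  node 8: 2 child(ren)
  node 6: 1 child(ren)
  node 5: 0 child(ren)
  node 16: 1 child(ren)
  node 23: 1 child(ren)
  node 27: 0 child(ren)
  node 44: 2 child(ren)
  node 32: 1 child(ren)
  node 41: 0 child(ren)
  node 46: 0 child(ren)
Matching nodes: [6, 16, 23, 32]
Count of nodes with exactly one child: 4


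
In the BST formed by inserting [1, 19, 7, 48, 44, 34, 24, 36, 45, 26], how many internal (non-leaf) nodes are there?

Tree built from: [1, 19, 7, 48, 44, 34, 24, 36, 45, 26]
Tree (level-order array): [1, None, 19, 7, 48, None, None, 44, None, 34, 45, 24, 36, None, None, None, 26]
Rule: An internal node has at least one child.
Per-node child counts:
  node 1: 1 child(ren)
  node 19: 2 child(ren)
  node 7: 0 child(ren)
  node 48: 1 child(ren)
  node 44: 2 child(ren)
  node 34: 2 child(ren)
  node 24: 1 child(ren)
  node 26: 0 child(ren)
  node 36: 0 child(ren)
  node 45: 0 child(ren)
Matching nodes: [1, 19, 48, 44, 34, 24]
Count of internal (non-leaf) nodes: 6


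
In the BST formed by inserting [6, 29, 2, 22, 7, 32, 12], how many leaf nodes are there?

Tree built from: [6, 29, 2, 22, 7, 32, 12]
Tree (level-order array): [6, 2, 29, None, None, 22, 32, 7, None, None, None, None, 12]
Rule: A leaf has 0 children.
Per-node child counts:
  node 6: 2 child(ren)
  node 2: 0 child(ren)
  node 29: 2 child(ren)
  node 22: 1 child(ren)
  node 7: 1 child(ren)
  node 12: 0 child(ren)
  node 32: 0 child(ren)
Matching nodes: [2, 12, 32]
Count of leaf nodes: 3


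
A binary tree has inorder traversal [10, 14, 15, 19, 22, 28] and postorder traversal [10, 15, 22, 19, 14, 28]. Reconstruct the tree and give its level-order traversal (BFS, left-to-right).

Inorder:   [10, 14, 15, 19, 22, 28]
Postorder: [10, 15, 22, 19, 14, 28]
Algorithm: postorder visits root last, so walk postorder right-to-left;
each value is the root of the current inorder slice — split it at that
value, recurse on the right subtree first, then the left.
Recursive splits:
  root=28; inorder splits into left=[10, 14, 15, 19, 22], right=[]
  root=14; inorder splits into left=[10], right=[15, 19, 22]
  root=19; inorder splits into left=[15], right=[22]
  root=22; inorder splits into left=[], right=[]
  root=15; inorder splits into left=[], right=[]
  root=10; inorder splits into left=[], right=[]
Reconstructed level-order: [28, 14, 10, 19, 15, 22]


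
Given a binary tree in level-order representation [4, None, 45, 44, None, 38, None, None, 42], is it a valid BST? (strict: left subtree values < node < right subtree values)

Level-order array: [4, None, 45, 44, None, 38, None, None, 42]
Validate using subtree bounds (lo, hi): at each node, require lo < value < hi,
then recurse left with hi=value and right with lo=value.
Preorder trace (stopping at first violation):
  at node 4 with bounds (-inf, +inf): OK
  at node 45 with bounds (4, +inf): OK
  at node 44 with bounds (4, 45): OK
  at node 38 with bounds (4, 44): OK
  at node 42 with bounds (38, 44): OK
No violation found at any node.
Result: Valid BST


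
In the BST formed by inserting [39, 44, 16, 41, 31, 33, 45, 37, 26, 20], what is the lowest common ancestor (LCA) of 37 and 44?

Tree insertion order: [39, 44, 16, 41, 31, 33, 45, 37, 26, 20]
Tree (level-order array): [39, 16, 44, None, 31, 41, 45, 26, 33, None, None, None, None, 20, None, None, 37]
In a BST, the LCA of p=37, q=44 is the first node v on the
root-to-leaf path with p <= v <= q (go left if both < v, right if both > v).
Walk from root:
  at 39: 37 <= 39 <= 44, this is the LCA
LCA = 39


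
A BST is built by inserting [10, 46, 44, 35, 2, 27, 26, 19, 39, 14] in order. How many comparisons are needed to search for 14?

Search path for 14: 10 -> 46 -> 44 -> 35 -> 27 -> 26 -> 19 -> 14
Found: True
Comparisons: 8


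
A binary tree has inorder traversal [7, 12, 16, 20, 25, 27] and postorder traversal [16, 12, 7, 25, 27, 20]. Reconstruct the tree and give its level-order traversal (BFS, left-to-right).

Inorder:   [7, 12, 16, 20, 25, 27]
Postorder: [16, 12, 7, 25, 27, 20]
Algorithm: postorder visits root last, so walk postorder right-to-left;
each value is the root of the current inorder slice — split it at that
value, recurse on the right subtree first, then the left.
Recursive splits:
  root=20; inorder splits into left=[7, 12, 16], right=[25, 27]
  root=27; inorder splits into left=[25], right=[]
  root=25; inorder splits into left=[], right=[]
  root=7; inorder splits into left=[], right=[12, 16]
  root=12; inorder splits into left=[], right=[16]
  root=16; inorder splits into left=[], right=[]
Reconstructed level-order: [20, 7, 27, 12, 25, 16]


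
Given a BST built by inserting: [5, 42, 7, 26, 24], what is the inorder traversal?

Tree insertion order: [5, 42, 7, 26, 24]
Tree (level-order array): [5, None, 42, 7, None, None, 26, 24]
Inorder traversal: [5, 7, 24, 26, 42]


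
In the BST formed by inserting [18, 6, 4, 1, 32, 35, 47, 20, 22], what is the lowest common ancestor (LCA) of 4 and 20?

Tree insertion order: [18, 6, 4, 1, 32, 35, 47, 20, 22]
Tree (level-order array): [18, 6, 32, 4, None, 20, 35, 1, None, None, 22, None, 47]
In a BST, the LCA of p=4, q=20 is the first node v on the
root-to-leaf path with p <= v <= q (go left if both < v, right if both > v).
Walk from root:
  at 18: 4 <= 18 <= 20, this is the LCA
LCA = 18


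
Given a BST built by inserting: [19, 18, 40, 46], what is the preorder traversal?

Tree insertion order: [19, 18, 40, 46]
Tree (level-order array): [19, 18, 40, None, None, None, 46]
Preorder traversal: [19, 18, 40, 46]


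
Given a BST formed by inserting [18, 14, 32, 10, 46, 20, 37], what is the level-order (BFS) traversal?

Tree insertion order: [18, 14, 32, 10, 46, 20, 37]
Tree (level-order array): [18, 14, 32, 10, None, 20, 46, None, None, None, None, 37]
BFS from the root, enqueuing left then right child of each popped node:
  queue [18] -> pop 18, enqueue [14, 32], visited so far: [18]
  queue [14, 32] -> pop 14, enqueue [10], visited so far: [18, 14]
  queue [32, 10] -> pop 32, enqueue [20, 46], visited so far: [18, 14, 32]
  queue [10, 20, 46] -> pop 10, enqueue [none], visited so far: [18, 14, 32, 10]
  queue [20, 46] -> pop 20, enqueue [none], visited so far: [18, 14, 32, 10, 20]
  queue [46] -> pop 46, enqueue [37], visited so far: [18, 14, 32, 10, 20, 46]
  queue [37] -> pop 37, enqueue [none], visited so far: [18, 14, 32, 10, 20, 46, 37]
Result: [18, 14, 32, 10, 20, 46, 37]


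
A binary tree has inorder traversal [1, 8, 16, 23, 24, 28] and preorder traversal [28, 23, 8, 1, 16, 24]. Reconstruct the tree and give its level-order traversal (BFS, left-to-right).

Inorder:  [1, 8, 16, 23, 24, 28]
Preorder: [28, 23, 8, 1, 16, 24]
Algorithm: preorder visits root first, so consume preorder in order;
for each root, split the current inorder slice at that value into
left-subtree inorder and right-subtree inorder, then recurse.
Recursive splits:
  root=28; inorder splits into left=[1, 8, 16, 23, 24], right=[]
  root=23; inorder splits into left=[1, 8, 16], right=[24]
  root=8; inorder splits into left=[1], right=[16]
  root=1; inorder splits into left=[], right=[]
  root=16; inorder splits into left=[], right=[]
  root=24; inorder splits into left=[], right=[]
Reconstructed level-order: [28, 23, 8, 24, 1, 16]


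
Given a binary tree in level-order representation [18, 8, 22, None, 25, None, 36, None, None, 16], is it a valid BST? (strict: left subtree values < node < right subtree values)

Level-order array: [18, 8, 22, None, 25, None, 36, None, None, 16]
Validate using subtree bounds (lo, hi): at each node, require lo < value < hi,
then recurse left with hi=value and right with lo=value.
Preorder trace (stopping at first violation):
  at node 18 with bounds (-inf, +inf): OK
  at node 8 with bounds (-inf, 18): OK
  at node 25 with bounds (8, 18): VIOLATION
Node 25 violates its bound: not (8 < 25 < 18).
Result: Not a valid BST


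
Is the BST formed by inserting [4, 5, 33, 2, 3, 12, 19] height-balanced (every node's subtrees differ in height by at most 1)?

Tree (level-order array): [4, 2, 5, None, 3, None, 33, None, None, 12, None, None, 19]
Definition: a tree is height-balanced if, at every node, |h(left) - h(right)| <= 1 (empty subtree has height -1).
Bottom-up per-node check:
  node 3: h_left=-1, h_right=-1, diff=0 [OK], height=0
  node 2: h_left=-1, h_right=0, diff=1 [OK], height=1
  node 19: h_left=-1, h_right=-1, diff=0 [OK], height=0
  node 12: h_left=-1, h_right=0, diff=1 [OK], height=1
  node 33: h_left=1, h_right=-1, diff=2 [FAIL (|1--1|=2 > 1)], height=2
  node 5: h_left=-1, h_right=2, diff=3 [FAIL (|-1-2|=3 > 1)], height=3
  node 4: h_left=1, h_right=3, diff=2 [FAIL (|1-3|=2 > 1)], height=4
Node 33 violates the condition: |1 - -1| = 2 > 1.
Result: Not balanced


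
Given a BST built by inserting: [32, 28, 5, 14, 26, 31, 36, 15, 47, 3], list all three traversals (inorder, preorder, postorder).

Tree insertion order: [32, 28, 5, 14, 26, 31, 36, 15, 47, 3]
Tree (level-order array): [32, 28, 36, 5, 31, None, 47, 3, 14, None, None, None, None, None, None, None, 26, 15]
Inorder (L, root, R): [3, 5, 14, 15, 26, 28, 31, 32, 36, 47]
Preorder (root, L, R): [32, 28, 5, 3, 14, 26, 15, 31, 36, 47]
Postorder (L, R, root): [3, 15, 26, 14, 5, 31, 28, 47, 36, 32]


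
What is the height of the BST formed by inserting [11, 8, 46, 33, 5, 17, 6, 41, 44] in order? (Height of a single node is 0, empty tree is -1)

Insertion order: [11, 8, 46, 33, 5, 17, 6, 41, 44]
Tree (level-order array): [11, 8, 46, 5, None, 33, None, None, 6, 17, 41, None, None, None, None, None, 44]
Compute height bottom-up (empty subtree = -1):
  height(6) = 1 + max(-1, -1) = 0
  height(5) = 1 + max(-1, 0) = 1
  height(8) = 1 + max(1, -1) = 2
  height(17) = 1 + max(-1, -1) = 0
  height(44) = 1 + max(-1, -1) = 0
  height(41) = 1 + max(-1, 0) = 1
  height(33) = 1 + max(0, 1) = 2
  height(46) = 1 + max(2, -1) = 3
  height(11) = 1 + max(2, 3) = 4
Height = 4


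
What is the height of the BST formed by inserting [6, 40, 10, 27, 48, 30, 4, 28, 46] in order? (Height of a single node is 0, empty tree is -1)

Insertion order: [6, 40, 10, 27, 48, 30, 4, 28, 46]
Tree (level-order array): [6, 4, 40, None, None, 10, 48, None, 27, 46, None, None, 30, None, None, 28]
Compute height bottom-up (empty subtree = -1):
  height(4) = 1 + max(-1, -1) = 0
  height(28) = 1 + max(-1, -1) = 0
  height(30) = 1 + max(0, -1) = 1
  height(27) = 1 + max(-1, 1) = 2
  height(10) = 1 + max(-1, 2) = 3
  height(46) = 1 + max(-1, -1) = 0
  height(48) = 1 + max(0, -1) = 1
  height(40) = 1 + max(3, 1) = 4
  height(6) = 1 + max(0, 4) = 5
Height = 5


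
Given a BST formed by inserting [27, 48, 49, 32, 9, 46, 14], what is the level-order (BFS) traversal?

Tree insertion order: [27, 48, 49, 32, 9, 46, 14]
Tree (level-order array): [27, 9, 48, None, 14, 32, 49, None, None, None, 46]
BFS from the root, enqueuing left then right child of each popped node:
  queue [27] -> pop 27, enqueue [9, 48], visited so far: [27]
  queue [9, 48] -> pop 9, enqueue [14], visited so far: [27, 9]
  queue [48, 14] -> pop 48, enqueue [32, 49], visited so far: [27, 9, 48]
  queue [14, 32, 49] -> pop 14, enqueue [none], visited so far: [27, 9, 48, 14]
  queue [32, 49] -> pop 32, enqueue [46], visited so far: [27, 9, 48, 14, 32]
  queue [49, 46] -> pop 49, enqueue [none], visited so far: [27, 9, 48, 14, 32, 49]
  queue [46] -> pop 46, enqueue [none], visited so far: [27, 9, 48, 14, 32, 49, 46]
Result: [27, 9, 48, 14, 32, 49, 46]


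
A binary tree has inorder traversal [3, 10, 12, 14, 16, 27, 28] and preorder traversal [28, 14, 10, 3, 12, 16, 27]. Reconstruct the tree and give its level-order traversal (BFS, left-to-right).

Inorder:  [3, 10, 12, 14, 16, 27, 28]
Preorder: [28, 14, 10, 3, 12, 16, 27]
Algorithm: preorder visits root first, so consume preorder in order;
for each root, split the current inorder slice at that value into
left-subtree inorder and right-subtree inorder, then recurse.
Recursive splits:
  root=28; inorder splits into left=[3, 10, 12, 14, 16, 27], right=[]
  root=14; inorder splits into left=[3, 10, 12], right=[16, 27]
  root=10; inorder splits into left=[3], right=[12]
  root=3; inorder splits into left=[], right=[]
  root=12; inorder splits into left=[], right=[]
  root=16; inorder splits into left=[], right=[27]
  root=27; inorder splits into left=[], right=[]
Reconstructed level-order: [28, 14, 10, 16, 3, 12, 27]


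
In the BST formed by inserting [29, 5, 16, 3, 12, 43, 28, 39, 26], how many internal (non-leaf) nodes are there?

Tree built from: [29, 5, 16, 3, 12, 43, 28, 39, 26]
Tree (level-order array): [29, 5, 43, 3, 16, 39, None, None, None, 12, 28, None, None, None, None, 26]
Rule: An internal node has at least one child.
Per-node child counts:
  node 29: 2 child(ren)
  node 5: 2 child(ren)
  node 3: 0 child(ren)
  node 16: 2 child(ren)
  node 12: 0 child(ren)
  node 28: 1 child(ren)
  node 26: 0 child(ren)
  node 43: 1 child(ren)
  node 39: 0 child(ren)
Matching nodes: [29, 5, 16, 28, 43]
Count of internal (non-leaf) nodes: 5


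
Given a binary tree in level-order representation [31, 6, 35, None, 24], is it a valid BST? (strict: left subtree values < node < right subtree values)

Level-order array: [31, 6, 35, None, 24]
Validate using subtree bounds (lo, hi): at each node, require lo < value < hi,
then recurse left with hi=value and right with lo=value.
Preorder trace (stopping at first violation):
  at node 31 with bounds (-inf, +inf): OK
  at node 6 with bounds (-inf, 31): OK
  at node 24 with bounds (6, 31): OK
  at node 35 with bounds (31, +inf): OK
No violation found at any node.
Result: Valid BST
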